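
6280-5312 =968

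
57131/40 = 57131/40 = 1428.28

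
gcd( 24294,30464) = 2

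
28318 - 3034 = 25284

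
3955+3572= 7527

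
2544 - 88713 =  - 86169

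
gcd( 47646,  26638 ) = 2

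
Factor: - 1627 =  - 1627^1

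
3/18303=1/6101 = 0.00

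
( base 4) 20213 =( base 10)551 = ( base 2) 1000100111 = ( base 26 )L5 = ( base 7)1415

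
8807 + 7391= 16198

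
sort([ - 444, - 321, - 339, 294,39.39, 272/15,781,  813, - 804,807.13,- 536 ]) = [ - 804, -536 , - 444, - 339, - 321, 272/15,39.39, 294, 781,  807.13 , 813]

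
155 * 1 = 155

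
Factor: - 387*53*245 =  -  3^2*5^1*7^2*43^1*53^1 = - 5025195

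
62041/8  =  62041/8 = 7755.12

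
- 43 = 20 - 63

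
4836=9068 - 4232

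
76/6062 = 38/3031 = 0.01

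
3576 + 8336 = 11912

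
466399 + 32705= 499104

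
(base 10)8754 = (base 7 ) 34344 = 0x2232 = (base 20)11HE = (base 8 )21062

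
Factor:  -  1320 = -2^3*3^1*5^1*11^1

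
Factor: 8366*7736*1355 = 87694754480=   2^4*5^1*47^1*89^1* 271^1*967^1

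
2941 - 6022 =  - 3081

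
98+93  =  191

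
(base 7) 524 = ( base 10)263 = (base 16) 107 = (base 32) 87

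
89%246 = 89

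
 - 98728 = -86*1148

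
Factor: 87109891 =11^1 * 61^1*131^1*991^1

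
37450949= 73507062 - 36056113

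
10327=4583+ 5744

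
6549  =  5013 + 1536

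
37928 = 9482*4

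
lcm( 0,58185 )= 0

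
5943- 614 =5329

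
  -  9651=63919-73570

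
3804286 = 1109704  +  2694582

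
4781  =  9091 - 4310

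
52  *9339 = 485628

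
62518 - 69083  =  -6565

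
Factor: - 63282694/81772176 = -31641347/40886088 = - 2^( - 3 )*3^( - 1)*17^ (-1)*23^( - 1 )*131^1*4357^( - 1)* 241537^1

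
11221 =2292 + 8929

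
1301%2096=1301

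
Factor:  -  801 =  - 3^2  *89^1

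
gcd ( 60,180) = 60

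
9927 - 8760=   1167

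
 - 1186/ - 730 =1 +228/365  =  1.62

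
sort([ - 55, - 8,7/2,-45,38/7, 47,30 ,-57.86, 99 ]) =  [-57.86, - 55, - 45, - 8 , 7/2,38/7,30, 47 , 99] 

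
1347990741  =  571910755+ 776079986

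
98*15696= 1538208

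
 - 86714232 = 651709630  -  738423862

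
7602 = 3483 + 4119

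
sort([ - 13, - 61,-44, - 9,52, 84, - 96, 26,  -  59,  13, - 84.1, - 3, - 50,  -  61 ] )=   [ - 96,- 84.1, - 61,-61, - 59, - 50, - 44, - 13,-9,- 3, 13, 26, 52, 84]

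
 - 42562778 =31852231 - 74415009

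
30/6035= 6/1207= 0.00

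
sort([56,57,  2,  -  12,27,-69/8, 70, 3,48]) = [ - 12 , - 69/8, 2,3, 27, 48 , 56, 57, 70]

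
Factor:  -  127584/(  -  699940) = 2^3*3^2*5^(-1 )*79^ ( - 1)= 72/395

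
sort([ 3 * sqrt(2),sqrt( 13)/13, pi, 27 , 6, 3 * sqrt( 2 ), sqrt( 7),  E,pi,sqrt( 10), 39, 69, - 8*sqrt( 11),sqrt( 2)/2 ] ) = [ - 8 * sqrt( 11 ), sqrt ( 13)/13, sqrt( 2)/2, sqrt(7),E, pi, pi, sqrt(10),3 * sqrt( 2 ), 3*sqrt( 2), 6, 27,39 , 69] 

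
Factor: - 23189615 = - 5^1 * 17^1*149^1*1831^1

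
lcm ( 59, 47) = 2773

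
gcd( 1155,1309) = 77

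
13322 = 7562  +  5760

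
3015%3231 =3015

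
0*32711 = 0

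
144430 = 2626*55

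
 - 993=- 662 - 331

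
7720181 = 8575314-855133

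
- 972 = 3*(-324 )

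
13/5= 13/5  =  2.60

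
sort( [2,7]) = [2,7]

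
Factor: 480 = 2^5*3^1*5^1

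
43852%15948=11956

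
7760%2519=203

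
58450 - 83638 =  - 25188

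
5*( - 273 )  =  -1365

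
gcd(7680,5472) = 96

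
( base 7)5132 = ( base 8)3373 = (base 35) 1g2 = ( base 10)1787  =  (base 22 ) 3F5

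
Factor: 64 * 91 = 5824=2^6*7^1*13^1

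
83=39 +44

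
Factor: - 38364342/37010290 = - 3^1*5^( - 1)*17^1*19^( - 1 )*41^( - 1)*43^1*4751^(-1)*8747^1 = - 19182171/18505145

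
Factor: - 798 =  - 2^1*3^1*7^1 * 19^1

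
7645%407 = 319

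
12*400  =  4800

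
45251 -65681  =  -20430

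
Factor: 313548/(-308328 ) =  - 901/886  =  - 2^ (-1 )*17^1*53^1*443^(  -  1) 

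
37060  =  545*68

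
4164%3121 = 1043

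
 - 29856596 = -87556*341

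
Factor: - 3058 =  - 2^1*11^1* 139^1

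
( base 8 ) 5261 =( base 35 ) 287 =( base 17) 980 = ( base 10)2737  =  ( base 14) DD7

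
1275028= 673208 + 601820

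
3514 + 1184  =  4698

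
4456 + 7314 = 11770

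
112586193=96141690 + 16444503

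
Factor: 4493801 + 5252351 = 9746152  =  2^3*13^1*31^1* 3023^1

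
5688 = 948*6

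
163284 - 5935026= -5771742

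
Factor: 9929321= 9929321^1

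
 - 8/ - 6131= 8/6131= 0.00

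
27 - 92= - 65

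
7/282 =7/282 = 0.02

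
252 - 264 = - 12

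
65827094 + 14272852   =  80099946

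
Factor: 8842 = 2^1 * 4421^1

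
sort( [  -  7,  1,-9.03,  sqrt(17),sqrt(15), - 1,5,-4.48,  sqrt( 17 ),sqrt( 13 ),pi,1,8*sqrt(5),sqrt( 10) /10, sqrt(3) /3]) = [ - 9.03, - 7,-4.48,-1, sqrt(10)/10, sqrt( 3) /3, 1, 1, pi,sqrt ( 13), sqrt(15),sqrt(  17 ),sqrt( 17 ),5,8*sqrt( 5)]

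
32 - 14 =18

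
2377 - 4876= - 2499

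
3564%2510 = 1054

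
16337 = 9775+6562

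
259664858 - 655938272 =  - 396273414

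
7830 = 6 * 1305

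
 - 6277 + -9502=- 15779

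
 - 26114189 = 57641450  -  83755639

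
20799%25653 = 20799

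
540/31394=270/15697 = 0.02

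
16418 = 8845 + 7573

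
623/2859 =623/2859 =0.22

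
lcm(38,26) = 494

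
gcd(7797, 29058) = 3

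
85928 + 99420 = 185348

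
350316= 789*444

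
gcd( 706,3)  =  1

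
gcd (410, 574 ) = 82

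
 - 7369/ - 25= 7369/25 = 294.76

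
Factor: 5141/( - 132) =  - 2^( - 2)*3^( - 1 )*11^(-1)*53^1*97^1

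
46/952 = 23/476=   0.05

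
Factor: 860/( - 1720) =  - 2^( - 1 ) = -  1/2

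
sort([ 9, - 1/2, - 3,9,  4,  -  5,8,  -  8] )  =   [ - 8, - 5, - 3, - 1/2 , 4, 8, 9,9]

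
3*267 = 801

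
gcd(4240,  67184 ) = 16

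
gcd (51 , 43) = 1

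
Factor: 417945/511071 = 5^1*149^1 * 911^( - 1 )= 745/911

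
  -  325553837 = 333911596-659465433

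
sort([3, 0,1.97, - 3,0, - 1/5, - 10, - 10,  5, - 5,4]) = [ - 10, - 10,- 5, - 3, - 1/5,0, 0,1.97,3, 4, 5]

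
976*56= 54656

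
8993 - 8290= 703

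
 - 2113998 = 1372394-3486392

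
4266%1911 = 444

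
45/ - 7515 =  - 1/167 = -0.01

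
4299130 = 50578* 85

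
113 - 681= -568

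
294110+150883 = 444993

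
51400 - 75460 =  - 24060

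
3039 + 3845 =6884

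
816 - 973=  - 157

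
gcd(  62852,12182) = 2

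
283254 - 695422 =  - 412168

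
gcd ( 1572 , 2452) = 4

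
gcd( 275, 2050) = 25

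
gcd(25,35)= 5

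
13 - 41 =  - 28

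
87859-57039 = 30820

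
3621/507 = 7 + 24/169= 7.14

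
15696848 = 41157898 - 25461050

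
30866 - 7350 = 23516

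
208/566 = 104/283 = 0.37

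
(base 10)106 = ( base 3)10221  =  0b1101010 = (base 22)4i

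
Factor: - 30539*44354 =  - 1354526806 = - 2^1*67^1*331^1*30539^1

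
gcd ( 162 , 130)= 2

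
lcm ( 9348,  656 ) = 37392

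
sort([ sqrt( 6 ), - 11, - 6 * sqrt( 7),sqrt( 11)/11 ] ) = [ - 6*sqrt(7), - 11,sqrt( 11)/11,sqrt(6 )] 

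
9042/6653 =1 + 2389/6653 =1.36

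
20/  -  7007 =  -  20/7007= - 0.00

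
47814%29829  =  17985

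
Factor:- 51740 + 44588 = -2^4*3^1*149^1 = - 7152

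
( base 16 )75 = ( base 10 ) 117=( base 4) 1311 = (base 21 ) 5c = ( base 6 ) 313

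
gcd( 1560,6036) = 12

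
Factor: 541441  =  73^1*7417^1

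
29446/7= 4206  +  4/7 = 4206.57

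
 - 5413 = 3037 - 8450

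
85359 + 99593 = 184952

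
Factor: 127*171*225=3^4  *  5^2*19^1 * 127^1 = 4886325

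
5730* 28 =160440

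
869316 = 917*948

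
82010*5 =410050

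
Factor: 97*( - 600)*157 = - 2^3*3^1*5^2*97^1*157^1 = -  9137400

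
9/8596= 9/8596  =  0.00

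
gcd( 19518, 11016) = 6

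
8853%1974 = 957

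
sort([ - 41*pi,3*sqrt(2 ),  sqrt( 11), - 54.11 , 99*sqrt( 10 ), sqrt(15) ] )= [ - 41 * pi, - 54.11, sqrt( 11),  sqrt ( 15), 3*  sqrt( 2),99*sqrt( 10)]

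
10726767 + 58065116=68791883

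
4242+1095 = 5337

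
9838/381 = 25 + 313/381 = 25.82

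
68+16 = 84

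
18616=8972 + 9644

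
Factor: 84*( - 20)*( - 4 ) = 2^6*3^1*5^1*7^1 = 6720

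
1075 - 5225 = -4150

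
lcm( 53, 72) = 3816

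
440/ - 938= - 220/469 = - 0.47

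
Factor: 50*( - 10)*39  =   - 19500 = - 2^2*3^1*5^3*13^1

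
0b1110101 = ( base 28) 45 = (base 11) a7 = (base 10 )117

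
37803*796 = 30091188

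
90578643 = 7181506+83397137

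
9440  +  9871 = 19311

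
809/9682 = 809/9682  =  0.08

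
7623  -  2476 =5147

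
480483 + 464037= 944520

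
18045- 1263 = 16782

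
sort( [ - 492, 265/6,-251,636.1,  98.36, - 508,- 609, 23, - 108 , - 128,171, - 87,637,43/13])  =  [ - 609, - 508,-492, - 251, - 128, -108, -87, 43/13,23,265/6,98.36,171,636.1,637]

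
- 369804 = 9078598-9448402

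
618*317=195906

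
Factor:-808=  - 2^3*101^1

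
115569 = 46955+68614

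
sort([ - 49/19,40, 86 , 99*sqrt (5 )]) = [ - 49/19, 40, 86,99*sqrt(5)] 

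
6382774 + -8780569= - 2397795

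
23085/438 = 52 + 103/146 = 52.71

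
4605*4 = 18420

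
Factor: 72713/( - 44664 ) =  - 2^ ( - 3)*3^(-1 )*19^1 * 43^1*89^1*1861^ (  -  1 )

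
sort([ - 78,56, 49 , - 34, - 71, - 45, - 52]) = [ - 78, - 71 , - 52, - 45, - 34,49,56] 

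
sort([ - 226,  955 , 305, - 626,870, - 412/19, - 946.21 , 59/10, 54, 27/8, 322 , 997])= [ - 946.21,-626, - 226,-412/19,27/8, 59/10,54, 305, 322, 870,955,997] 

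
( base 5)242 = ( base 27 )2i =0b1001000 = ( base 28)2G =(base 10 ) 72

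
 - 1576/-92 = 394/23 = 17.13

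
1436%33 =17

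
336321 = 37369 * 9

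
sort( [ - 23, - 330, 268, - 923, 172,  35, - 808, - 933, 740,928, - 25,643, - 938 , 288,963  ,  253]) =[ - 938,-933,-923, - 808, - 330, - 25, - 23,35, 172,253, 268,288, 643, 740,928,963] 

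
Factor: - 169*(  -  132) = 2^2 * 3^1*11^1*13^2 = 22308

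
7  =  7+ 0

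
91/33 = 2  +  25/33 = 2.76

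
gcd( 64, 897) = 1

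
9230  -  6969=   2261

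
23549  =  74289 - 50740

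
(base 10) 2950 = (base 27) 417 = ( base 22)622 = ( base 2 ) 101110000110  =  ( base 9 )4037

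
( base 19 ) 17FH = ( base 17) 1G8F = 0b10010111011000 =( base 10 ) 9688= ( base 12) 5734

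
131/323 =131/323 = 0.41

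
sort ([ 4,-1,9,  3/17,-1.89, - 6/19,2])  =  [-1.89 , - 1, - 6/19,3/17,2,4 , 9 ] 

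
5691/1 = 5691 = 5691.00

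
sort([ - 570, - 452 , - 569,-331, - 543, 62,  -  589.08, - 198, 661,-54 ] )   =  [ - 589.08, - 570, - 569 , - 543, -452,-331, - 198, - 54,  62, 661] 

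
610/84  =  7 + 11/42 = 7.26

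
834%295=244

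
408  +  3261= 3669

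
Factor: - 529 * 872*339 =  - 156376632=- 2^3*3^1*23^2*109^1*113^1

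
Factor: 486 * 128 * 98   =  2^9 * 3^5*7^2 = 6096384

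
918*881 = 808758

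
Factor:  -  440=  - 2^3*5^1  *  11^1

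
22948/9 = 2549 + 7/9=2549.78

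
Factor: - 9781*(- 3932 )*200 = 7691778400 =2^5*5^2*983^1*9781^1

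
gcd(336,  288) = 48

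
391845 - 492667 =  - 100822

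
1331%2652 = 1331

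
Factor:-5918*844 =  - 2^3*11^1 *211^1 *269^1 = - 4994792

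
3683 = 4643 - 960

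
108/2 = 54 = 54.00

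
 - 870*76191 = -66286170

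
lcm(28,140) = 140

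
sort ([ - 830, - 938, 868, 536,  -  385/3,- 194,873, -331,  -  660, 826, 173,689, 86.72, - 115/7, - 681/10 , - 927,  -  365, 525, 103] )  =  [ - 938, - 927, - 830,-660,  -  365, - 331,- 194, - 385/3, - 681/10,  -  115/7,  86.72 , 103,  173,525,536,689 , 826,868, 873 ] 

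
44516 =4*11129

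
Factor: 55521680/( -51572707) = - 2^4*5^1*19^ (-1)*523^1*1327^1*2714353^( - 1 )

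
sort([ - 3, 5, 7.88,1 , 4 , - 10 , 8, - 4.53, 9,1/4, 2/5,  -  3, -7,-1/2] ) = [  -  10, - 7 ,  -  4.53, - 3, - 3,-1/2, 1/4 , 2/5,1, 4,5 , 7.88, 8 , 9]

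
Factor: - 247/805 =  - 5^(- 1)*7^ ( - 1)*13^1*19^1*23^( - 1 )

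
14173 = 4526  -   - 9647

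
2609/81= 2609/81  =  32.21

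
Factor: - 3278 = - 2^1 * 11^1 * 149^1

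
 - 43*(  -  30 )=1290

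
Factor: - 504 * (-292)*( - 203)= - 2^5*3^2*7^2*29^1*73^1= - 29875104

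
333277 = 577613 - 244336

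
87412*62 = 5419544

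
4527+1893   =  6420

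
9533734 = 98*97283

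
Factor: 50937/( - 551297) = - 3^1*16979^1*551297^( - 1 )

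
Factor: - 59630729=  - 281^1 * 212209^1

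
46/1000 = 23/500 = 0.05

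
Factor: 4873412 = 2^2*61^1*19973^1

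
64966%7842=2230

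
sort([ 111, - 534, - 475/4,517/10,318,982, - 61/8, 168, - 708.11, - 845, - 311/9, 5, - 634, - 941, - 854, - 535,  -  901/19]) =[-941, - 854, - 845,-708.11, - 634, - 535, - 534, - 475/4, - 901/19, - 311/9,- 61/8,5,517/10, 111,  168,318, 982 ] 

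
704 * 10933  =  7696832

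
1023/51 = 341/17 = 20.06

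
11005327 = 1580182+9425145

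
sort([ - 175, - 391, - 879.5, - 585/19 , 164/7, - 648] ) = [ - 879.5, - 648, - 391, - 175,-585/19, 164/7]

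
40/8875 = 8/1775 = 0.00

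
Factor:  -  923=-13^1 * 71^1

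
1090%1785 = 1090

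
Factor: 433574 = 2^1 * 216787^1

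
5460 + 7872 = 13332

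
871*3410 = 2970110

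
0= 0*471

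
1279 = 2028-749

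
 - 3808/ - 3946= 1904/1973= 0.97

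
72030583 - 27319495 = 44711088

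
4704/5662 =2352/2831 = 0.83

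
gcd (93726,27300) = 6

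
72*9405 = 677160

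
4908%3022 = 1886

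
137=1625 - 1488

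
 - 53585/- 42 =7655/6 = 1275.83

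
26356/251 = 105 + 1/251 = 105.00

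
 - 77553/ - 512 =77553/512 = 151.47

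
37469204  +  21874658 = 59343862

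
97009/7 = 13858  +  3/7 = 13858.43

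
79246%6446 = 1894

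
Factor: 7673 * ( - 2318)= -2^1 *19^1*61^1 * 7673^1 = - 17786014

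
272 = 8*34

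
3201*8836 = 28284036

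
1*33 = 33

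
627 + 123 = 750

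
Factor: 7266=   2^1*3^1*7^1 * 173^1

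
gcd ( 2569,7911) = 1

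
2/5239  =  2/5239 =0.00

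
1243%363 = 154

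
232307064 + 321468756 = 553775820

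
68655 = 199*345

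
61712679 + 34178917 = 95891596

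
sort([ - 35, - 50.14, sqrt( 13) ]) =[ - 50.14, - 35, sqrt(13) ]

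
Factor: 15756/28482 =26/47 = 2^1*13^1 *47^ ( - 1)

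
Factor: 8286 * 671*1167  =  2^1*3^2*11^1*61^1*389^1 * 1381^1 = 6488410302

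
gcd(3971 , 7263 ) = 1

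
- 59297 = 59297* ( - 1) 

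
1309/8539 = 1309/8539= 0.15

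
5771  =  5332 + 439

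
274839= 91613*3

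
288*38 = 10944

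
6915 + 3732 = 10647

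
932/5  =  186 + 2/5 = 186.40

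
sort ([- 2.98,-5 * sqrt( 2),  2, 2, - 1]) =[ - 5*sqrt(2),- 2.98 , - 1,2,2]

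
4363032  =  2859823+1503209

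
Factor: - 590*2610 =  - 1539900=- 2^2*3^2*5^2*29^1*59^1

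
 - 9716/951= - 9716/951 = - 10.22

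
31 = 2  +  29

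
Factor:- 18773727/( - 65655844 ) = 2^(  -  2)*3^1*7^1  *  23^1*47^1*827^1*16413961^( - 1 ) 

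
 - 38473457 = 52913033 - 91386490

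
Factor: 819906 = 2^1*3^1*136651^1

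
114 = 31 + 83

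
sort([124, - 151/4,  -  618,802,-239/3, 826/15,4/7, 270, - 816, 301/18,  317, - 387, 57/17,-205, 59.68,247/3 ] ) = [ - 816, - 618, - 387, - 205, - 239/3,-151/4,4/7,57/17,301/18, 826/15,59.68 , 247/3,124,270,317,802] 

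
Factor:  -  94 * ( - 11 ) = 1034=2^1 * 11^1 * 47^1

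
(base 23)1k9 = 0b1111100110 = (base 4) 33212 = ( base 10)998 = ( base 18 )318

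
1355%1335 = 20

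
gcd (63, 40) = 1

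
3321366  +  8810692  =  12132058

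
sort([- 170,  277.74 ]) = [ - 170, 277.74] 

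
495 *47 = 23265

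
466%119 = 109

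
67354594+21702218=89056812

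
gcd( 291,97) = 97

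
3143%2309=834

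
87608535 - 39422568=48185967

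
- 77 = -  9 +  - 68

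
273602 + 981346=1254948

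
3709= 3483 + 226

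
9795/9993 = 3265/3331 = 0.98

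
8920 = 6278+2642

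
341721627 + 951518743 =1293240370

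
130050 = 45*2890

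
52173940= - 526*( - 99190) 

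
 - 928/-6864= 58/429=0.14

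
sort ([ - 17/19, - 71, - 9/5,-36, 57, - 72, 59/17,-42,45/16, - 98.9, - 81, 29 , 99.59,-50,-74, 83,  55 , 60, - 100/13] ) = [ - 98.9, - 81,-74, - 72,-71, - 50, - 42, - 36,- 100/13,-9/5, - 17/19,45/16, 59/17, 29,55, 57,  60,83,99.59 ] 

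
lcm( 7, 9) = 63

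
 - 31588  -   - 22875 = -8713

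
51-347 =-296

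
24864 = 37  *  672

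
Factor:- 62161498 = - 2^1*7^2*634301^1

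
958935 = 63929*15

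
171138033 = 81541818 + 89596215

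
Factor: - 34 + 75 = 41^1 = 41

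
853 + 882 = 1735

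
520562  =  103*5054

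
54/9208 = 27/4604 = 0.01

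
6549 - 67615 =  - 61066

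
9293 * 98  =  910714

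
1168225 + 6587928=7756153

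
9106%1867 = 1638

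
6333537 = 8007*791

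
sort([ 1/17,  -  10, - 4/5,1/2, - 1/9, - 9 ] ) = [ -10, - 9, - 4/5, - 1/9,1/17, 1/2]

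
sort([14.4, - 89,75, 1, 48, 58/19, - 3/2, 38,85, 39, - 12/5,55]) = [ - 89,-12/5, - 3/2, 1,58/19,  14.4, 38 , 39, 48, 55  ,  75, 85 ] 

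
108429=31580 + 76849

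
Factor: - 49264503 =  - 3^1*16421501^1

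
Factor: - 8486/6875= -2^1*5^( - 4)*11^ ( - 1 )*4243^1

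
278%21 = 5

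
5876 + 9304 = 15180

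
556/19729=556/19729 = 0.03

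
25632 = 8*3204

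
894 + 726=1620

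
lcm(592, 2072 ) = 4144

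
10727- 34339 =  - 23612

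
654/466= 327/233 = 1.40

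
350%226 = 124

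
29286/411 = 9762/137 = 71.26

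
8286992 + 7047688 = 15334680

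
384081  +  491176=875257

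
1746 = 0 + 1746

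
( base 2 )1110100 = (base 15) 7b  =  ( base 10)116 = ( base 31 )3n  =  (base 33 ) 3h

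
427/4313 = 427/4313= 0.10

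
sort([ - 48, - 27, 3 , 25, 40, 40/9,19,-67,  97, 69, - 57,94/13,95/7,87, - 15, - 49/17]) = [ -67, - 57, - 48, - 27, - 15, - 49/17,3, 40/9, 94/13,95/7 , 19,25,40, 69,87,97]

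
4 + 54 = 58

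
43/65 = 43/65 = 0.66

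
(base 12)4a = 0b111010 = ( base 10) 58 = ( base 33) 1p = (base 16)3A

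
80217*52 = 4171284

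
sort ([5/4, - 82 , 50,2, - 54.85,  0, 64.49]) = [ - 82 , - 54.85 , 0, 5/4,  2,  50, 64.49 ] 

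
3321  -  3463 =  - 142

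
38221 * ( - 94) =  - 3592774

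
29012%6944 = 1236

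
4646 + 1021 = 5667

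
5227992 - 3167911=2060081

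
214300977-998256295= - 783955318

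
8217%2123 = 1848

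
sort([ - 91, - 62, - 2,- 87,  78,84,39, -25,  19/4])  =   [ - 91, - 87, - 62,- 25,-2, 19/4,39 , 78 , 84 ] 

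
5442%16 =2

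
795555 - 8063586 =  - 7268031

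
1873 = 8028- 6155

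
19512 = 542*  36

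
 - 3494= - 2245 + -1249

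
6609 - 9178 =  - 2569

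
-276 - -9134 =8858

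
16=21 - 5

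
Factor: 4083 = 3^1*1361^1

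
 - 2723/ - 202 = 13 + 97/202 = 13.48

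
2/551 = 2/551 = 0.00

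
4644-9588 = -4944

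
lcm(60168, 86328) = 1985544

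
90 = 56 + 34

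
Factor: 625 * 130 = 81250 = 2^1*5^5 * 13^1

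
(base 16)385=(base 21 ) 20j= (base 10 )901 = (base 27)16a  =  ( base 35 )PQ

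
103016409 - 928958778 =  -825942369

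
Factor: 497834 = 2^1*83^1 * 2999^1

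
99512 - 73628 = 25884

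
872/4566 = 436/2283 = 0.19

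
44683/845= 52 + 743/845 = 52.88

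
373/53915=373/53915= 0.01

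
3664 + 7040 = 10704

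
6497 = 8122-1625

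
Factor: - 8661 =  - 3^1*2887^1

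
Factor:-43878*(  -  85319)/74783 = 3743627082/74783 = 2^1*3^1*13^1*17^( - 1 ) * 53^( -1)* 71^1 * 83^ (-1 ) * 103^1*6563^1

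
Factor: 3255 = 3^1*5^1 * 7^1  *  31^1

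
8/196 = 2/49 = 0.04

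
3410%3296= 114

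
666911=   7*95273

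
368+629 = 997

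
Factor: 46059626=2^1 * 23029813^1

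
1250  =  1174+76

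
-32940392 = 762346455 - 795286847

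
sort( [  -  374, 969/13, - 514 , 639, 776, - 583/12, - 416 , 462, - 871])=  [ - 871, - 514, - 416, - 374, - 583/12,969/13, 462,639,776 ] 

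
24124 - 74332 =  -50208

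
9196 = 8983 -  - 213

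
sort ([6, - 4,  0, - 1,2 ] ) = [ - 4, - 1, 0, 2,6 ]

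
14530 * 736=10694080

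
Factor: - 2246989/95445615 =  - 3^(-1)*5^ ( - 1) *479^1*4691^1*6363041^(-1)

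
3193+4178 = 7371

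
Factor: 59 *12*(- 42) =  - 2^3 * 3^2*7^1*59^1=-  29736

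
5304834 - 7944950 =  - 2640116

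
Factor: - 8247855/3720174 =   -  2^(  -  1)*5^1*7^1*11^1*37^1*193^1*620029^(-1)=-2749285/1240058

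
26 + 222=248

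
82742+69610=152352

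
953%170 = 103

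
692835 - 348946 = 343889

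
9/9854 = 9/9854 = 0.00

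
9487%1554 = 163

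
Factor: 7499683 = 7499683^1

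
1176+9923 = 11099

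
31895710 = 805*39622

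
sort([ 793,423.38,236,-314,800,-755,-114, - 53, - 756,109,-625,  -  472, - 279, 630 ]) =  [- 756  , -755, - 625, - 472 ,-314, - 279, - 114, - 53, 109, 236,423.38 , 630, 793,  800]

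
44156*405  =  17883180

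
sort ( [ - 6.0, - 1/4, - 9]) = [ - 9, - 6.0, - 1/4]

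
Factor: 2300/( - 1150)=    - 2 = - 2^1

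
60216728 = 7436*8098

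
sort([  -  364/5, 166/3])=[ - 364/5,166/3 ] 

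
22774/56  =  406 + 19/28 = 406.68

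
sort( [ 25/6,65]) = [25/6,65]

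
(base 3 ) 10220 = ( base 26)41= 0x69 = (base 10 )105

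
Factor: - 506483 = - 19^2* 23^1*61^1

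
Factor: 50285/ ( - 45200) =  - 2^( - 4)*5^(  -  1 )*89^1 =- 89/80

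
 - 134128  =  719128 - 853256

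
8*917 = 7336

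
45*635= 28575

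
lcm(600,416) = 31200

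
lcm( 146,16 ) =1168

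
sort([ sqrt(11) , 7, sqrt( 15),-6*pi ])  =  [ - 6*pi , sqrt(11), sqrt (15),7 ]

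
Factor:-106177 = -89^1*1193^1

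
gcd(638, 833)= 1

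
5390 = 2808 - -2582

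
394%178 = 38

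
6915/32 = 6915/32 = 216.09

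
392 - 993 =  - 601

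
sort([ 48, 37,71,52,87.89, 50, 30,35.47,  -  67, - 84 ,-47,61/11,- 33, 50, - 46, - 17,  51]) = [-84 ,-67, - 47, - 46, -33, - 17,  61/11,  30 , 35.47, 37,48 , 50,  50,51 , 52,71 , 87.89] 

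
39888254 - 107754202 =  - 67865948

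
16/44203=16/44203 =0.00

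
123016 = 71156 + 51860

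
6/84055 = 6/84055 = 0.00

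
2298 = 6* 383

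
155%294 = 155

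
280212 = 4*70053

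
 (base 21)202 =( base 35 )P9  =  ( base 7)2402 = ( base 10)884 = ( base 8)1564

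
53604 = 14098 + 39506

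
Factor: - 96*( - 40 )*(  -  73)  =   - 280320 = -2^8*3^1*5^1*73^1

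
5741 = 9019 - 3278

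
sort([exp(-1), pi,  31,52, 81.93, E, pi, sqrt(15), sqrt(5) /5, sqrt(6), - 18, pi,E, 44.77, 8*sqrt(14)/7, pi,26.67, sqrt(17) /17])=[ - 18, sqrt( 17 )/17, exp( - 1 ), sqrt( 5)/5,sqrt(6), E,E, pi, pi , pi, pi,  sqrt(15 ),8 * sqrt(14)/7, 26.67, 31,44.77,52, 81.93 ]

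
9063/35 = 258 + 33/35 = 258.94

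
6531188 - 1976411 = 4554777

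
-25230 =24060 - 49290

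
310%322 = 310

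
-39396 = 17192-56588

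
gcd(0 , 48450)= 48450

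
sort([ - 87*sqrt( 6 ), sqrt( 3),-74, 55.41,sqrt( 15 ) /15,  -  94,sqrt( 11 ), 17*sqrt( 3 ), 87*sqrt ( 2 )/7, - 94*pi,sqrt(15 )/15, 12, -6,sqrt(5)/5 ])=[ -94*pi, - 87*sqrt( 6 ), - 94, - 74, - 6, sqrt(15) /15,sqrt( 15) /15, sqrt( 5)/5, sqrt(3), sqrt(11),  12,  87*sqrt( 2) /7,17*sqrt( 3 ), 55.41]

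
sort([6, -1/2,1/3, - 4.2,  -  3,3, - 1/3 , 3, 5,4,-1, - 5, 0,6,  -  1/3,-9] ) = [ - 9, - 5,- 4.2, - 3, - 1,  -  1/2,-1/3, - 1/3,  0,1/3,3,3,4,5 , 6,6]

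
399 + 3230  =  3629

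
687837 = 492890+194947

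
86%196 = 86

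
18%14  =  4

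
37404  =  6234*6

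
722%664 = 58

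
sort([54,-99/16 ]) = [ - 99/16,54 ] 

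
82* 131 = 10742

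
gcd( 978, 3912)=978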